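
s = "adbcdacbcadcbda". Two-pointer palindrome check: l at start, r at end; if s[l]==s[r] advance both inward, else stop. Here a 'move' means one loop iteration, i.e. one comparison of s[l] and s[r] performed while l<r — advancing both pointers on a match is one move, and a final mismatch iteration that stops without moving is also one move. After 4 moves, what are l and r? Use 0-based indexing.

l=4, r=10

[0,14] 'a'=='a' → l++,r--
[1,13] 'd'=='d' → l++,r--
[2,12] 'b'=='b' → l++,r--
[3,11] 'c'=='c' → l++,r--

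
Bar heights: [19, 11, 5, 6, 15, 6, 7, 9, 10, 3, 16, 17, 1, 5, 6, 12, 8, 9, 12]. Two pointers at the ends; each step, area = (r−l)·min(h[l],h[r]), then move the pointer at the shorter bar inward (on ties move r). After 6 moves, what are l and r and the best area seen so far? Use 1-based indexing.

l=1 r=19: min(19,12)*18=216 best=216 *, r--
l=1 r=18: min(19,9)*17=153 best=216, r--
l=1 r=17: min(19,8)*16=128 best=216, r--
l=1 r=16: min(19,12)*15=180 best=216, r--
l=1 r=15: min(19,6)*14=84 best=216, r--
l=1 r=14: min(19,5)*13=65 best=216, r--

l=1, r=13, best area=216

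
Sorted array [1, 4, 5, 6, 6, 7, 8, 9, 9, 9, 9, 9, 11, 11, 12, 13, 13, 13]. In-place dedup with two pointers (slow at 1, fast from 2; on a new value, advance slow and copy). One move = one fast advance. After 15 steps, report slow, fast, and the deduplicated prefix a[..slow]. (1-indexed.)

slow=1 fast=2: a[fast]=4≠a[slow]=1 write a[2]=4, slow++,fast++
slow=2 fast=3: a[fast]=5≠a[slow]=4 write a[3]=5, slow++,fast++
slow=3 fast=4: a[fast]=6≠a[slow]=5 write a[4]=6, slow++,fast++
slow=4 fast=5: a[fast]=6=a[slow] dup, fast++
slow=4 fast=6: a[fast]=7≠a[slow]=6 write a[5]=7, slow++,fast++
slow=5 fast=7: a[fast]=8≠a[slow]=7 write a[6]=8, slow++,fast++
slow=6 fast=8: a[fast]=9≠a[slow]=8 write a[7]=9, slow++,fast++
slow=7 fast=9: a[fast]=9=a[slow] dup, fast++
slow=7 fast=10: a[fast]=9=a[slow] dup, fast++
slow=7 fast=11: a[fast]=9=a[slow] dup, fast++
slow=7 fast=12: a[fast]=9=a[slow] dup, fast++
slow=7 fast=13: a[fast]=11≠a[slow]=9 write a[8]=11, slow++,fast++
slow=8 fast=14: a[fast]=11=a[slow] dup, fast++
slow=8 fast=15: a[fast]=12≠a[slow]=11 write a[9]=12, slow++,fast++
slow=9 fast=16: a[fast]=13≠a[slow]=12 write a[10]=13, slow++,fast++

slow=10, fast=17, prefix=[1, 4, 5, 6, 7, 8, 9, 11, 12, 13]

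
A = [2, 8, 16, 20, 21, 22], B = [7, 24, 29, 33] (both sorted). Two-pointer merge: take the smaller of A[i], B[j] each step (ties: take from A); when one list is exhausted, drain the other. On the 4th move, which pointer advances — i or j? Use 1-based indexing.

i=1 j=1: A[i]=2<=B[j]=7 take 2, i++
i=2 j=1: A[i]=8>B[j]=7 take 7, j++
i=2 j=2: A[i]=8<=B[j]=24 take 8, i++
i=3 j=2: A[i]=16<=B[j]=24 take 16, i++

i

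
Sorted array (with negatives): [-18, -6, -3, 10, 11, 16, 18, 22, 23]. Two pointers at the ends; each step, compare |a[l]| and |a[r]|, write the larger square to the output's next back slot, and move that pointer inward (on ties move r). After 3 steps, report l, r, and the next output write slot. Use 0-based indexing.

l=0, r=5, next write slot=5

l=0 r=8: |-18|<=|23| out[8]=529, r--
l=0 r=7: |-18|<=|22| out[7]=484, r--
l=0 r=6: |-18|<=|18| out[6]=324, r--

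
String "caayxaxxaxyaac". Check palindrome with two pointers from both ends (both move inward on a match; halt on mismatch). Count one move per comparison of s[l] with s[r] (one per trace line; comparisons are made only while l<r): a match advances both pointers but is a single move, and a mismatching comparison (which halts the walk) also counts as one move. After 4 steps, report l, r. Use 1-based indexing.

l=5, r=10

l=1 r=14: 'c'=='c', l++,r--
l=2 r=13: 'a'=='a', l++,r--
l=3 r=12: 'a'=='a', l++,r--
l=4 r=11: 'y'=='y', l++,r--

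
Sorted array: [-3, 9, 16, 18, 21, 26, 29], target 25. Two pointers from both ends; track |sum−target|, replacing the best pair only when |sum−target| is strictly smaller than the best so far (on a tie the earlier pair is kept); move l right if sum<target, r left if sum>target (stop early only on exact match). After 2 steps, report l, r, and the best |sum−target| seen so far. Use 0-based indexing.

[0,6] -3+29=26 d=1 * → r--
[0,5] -3+26=23 d=2 → l++

l=1, r=5, best |Δ|=1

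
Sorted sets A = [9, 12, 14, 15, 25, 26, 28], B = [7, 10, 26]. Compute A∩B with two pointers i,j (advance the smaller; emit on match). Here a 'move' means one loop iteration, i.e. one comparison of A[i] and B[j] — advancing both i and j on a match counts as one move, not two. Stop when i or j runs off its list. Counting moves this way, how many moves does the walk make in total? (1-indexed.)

8 moves

i=1 j=1: 9>7, j++
i=1 j=2: 9<10, i++
i=2 j=2: 12>10, j++
i=2 j=3: 12<26, i++
i=3 j=3: 14<26, i++
i=4 j=3: 15<26, i++
i=5 j=3: 25<26, i++
i=6 j=3: 26==26 emit, i++,j++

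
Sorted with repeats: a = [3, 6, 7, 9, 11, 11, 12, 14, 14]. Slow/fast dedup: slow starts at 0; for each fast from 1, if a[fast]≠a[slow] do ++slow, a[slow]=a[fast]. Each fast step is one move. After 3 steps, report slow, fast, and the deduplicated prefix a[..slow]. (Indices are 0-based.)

slow=3, fast=4, prefix=[3, 6, 7, 9]

(s=0,f=1) a[fast]=6≠a[slow]=3 write a[1]=6 → slow++,fast++
(s=1,f=2) a[fast]=7≠a[slow]=6 write a[2]=7 → slow++,fast++
(s=2,f=3) a[fast]=9≠a[slow]=7 write a[3]=9 → slow++,fast++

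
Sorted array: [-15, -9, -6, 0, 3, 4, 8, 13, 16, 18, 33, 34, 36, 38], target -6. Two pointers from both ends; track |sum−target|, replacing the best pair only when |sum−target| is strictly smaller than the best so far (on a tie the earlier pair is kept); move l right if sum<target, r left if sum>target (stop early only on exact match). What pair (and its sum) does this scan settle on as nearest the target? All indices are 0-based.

pair (-9, 3) with sum -6 (|Δ|=0)

[0,13] -15+38=23 d=29 * → r--
[0,12] -15+36=21 d=27 * → r--
[0,11] -15+34=19 d=25 * → r--
[0,10] -15+33=18 d=24 * → r--
[0,9] -15+18=3 d=9 * → r--
[0,8] -15+16=1 d=7 * → r--
[0,7] -15+13=-2 d=4 * → r--
[0,6] -15+8=-7 d=1 * → l++
[1,6] -9+8=-1 d=5 → r--
[1,5] -9+4=-5 d=1 → r--
[1,4] -9+3=-6 d=0 * → stop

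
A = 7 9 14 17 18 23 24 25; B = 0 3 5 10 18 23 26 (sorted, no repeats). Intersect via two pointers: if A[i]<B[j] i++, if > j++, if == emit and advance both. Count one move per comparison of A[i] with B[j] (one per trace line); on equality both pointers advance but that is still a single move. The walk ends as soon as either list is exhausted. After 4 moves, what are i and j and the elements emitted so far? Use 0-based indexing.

i=0 j=0: 7>0, j++
i=0 j=1: 7>3, j++
i=0 j=2: 7>5, j++
i=0 j=3: 7<10, i++

i=1, j=3, emitted=[]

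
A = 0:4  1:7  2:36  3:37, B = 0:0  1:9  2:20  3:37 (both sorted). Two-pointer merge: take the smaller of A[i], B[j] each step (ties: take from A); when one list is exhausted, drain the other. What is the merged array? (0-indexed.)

[0, 4, 7, 9, 20, 36, 37, 37]

[i=0,j=0] A[i]=4>B[j]=0 take 0 → j++
[i=0,j=1] A[i]=4<=B[j]=9 take 4 → i++
[i=1,j=1] A[i]=7<=B[j]=9 take 7 → i++
[i=2,j=1] A[i]=36>B[j]=9 take 9 → j++
[i=2,j=2] A[i]=36>B[j]=20 take 20 → j++
[i=2,j=3] A[i]=36<=B[j]=37 take 36 → i++
[i=3,j=3] A[i]=37<=B[j]=37 take 37 → i++
[i=4,j=3] A done, take B[j]=37 → j++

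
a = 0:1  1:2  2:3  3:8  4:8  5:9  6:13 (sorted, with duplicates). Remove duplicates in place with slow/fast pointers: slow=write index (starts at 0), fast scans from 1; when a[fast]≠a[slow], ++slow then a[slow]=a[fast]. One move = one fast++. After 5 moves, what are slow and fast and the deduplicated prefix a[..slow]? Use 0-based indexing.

slow=4, fast=6, prefix=[1, 2, 3, 8, 9]

slow=0 fast=1: a[fast]=2≠a[slow]=1 write a[1]=2, slow++,fast++
slow=1 fast=2: a[fast]=3≠a[slow]=2 write a[2]=3, slow++,fast++
slow=2 fast=3: a[fast]=8≠a[slow]=3 write a[3]=8, slow++,fast++
slow=3 fast=4: a[fast]=8=a[slow] dup, fast++
slow=3 fast=5: a[fast]=9≠a[slow]=8 write a[4]=9, slow++,fast++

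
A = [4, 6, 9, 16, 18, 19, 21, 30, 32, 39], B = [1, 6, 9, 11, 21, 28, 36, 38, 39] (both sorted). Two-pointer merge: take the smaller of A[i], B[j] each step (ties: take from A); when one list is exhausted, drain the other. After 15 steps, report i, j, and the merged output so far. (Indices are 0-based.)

i=9, j=6, merged so far=[1, 4, 6, 6, 9, 9, 11, 16, 18, 19, 21, 21, 28, 30, 32]

[i=0,j=0] A[i]=4>B[j]=1 take 1 → j++
[i=0,j=1] A[i]=4<=B[j]=6 take 4 → i++
[i=1,j=1] A[i]=6<=B[j]=6 take 6 → i++
[i=2,j=1] A[i]=9>B[j]=6 take 6 → j++
[i=2,j=2] A[i]=9<=B[j]=9 take 9 → i++
[i=3,j=2] A[i]=16>B[j]=9 take 9 → j++
[i=3,j=3] A[i]=16>B[j]=11 take 11 → j++
[i=3,j=4] A[i]=16<=B[j]=21 take 16 → i++
[i=4,j=4] A[i]=18<=B[j]=21 take 18 → i++
[i=5,j=4] A[i]=19<=B[j]=21 take 19 → i++
[i=6,j=4] A[i]=21<=B[j]=21 take 21 → i++
[i=7,j=4] A[i]=30>B[j]=21 take 21 → j++
[i=7,j=5] A[i]=30>B[j]=28 take 28 → j++
[i=7,j=6] A[i]=30<=B[j]=36 take 30 → i++
[i=8,j=6] A[i]=32<=B[j]=36 take 32 → i++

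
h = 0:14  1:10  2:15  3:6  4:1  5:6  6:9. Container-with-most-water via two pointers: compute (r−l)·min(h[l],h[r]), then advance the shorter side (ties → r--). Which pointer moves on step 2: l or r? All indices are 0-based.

[0,6] min(14,9)*6=54 best=54 * → r--
[0,5] min(14,6)*5=30 best=54 → r--

r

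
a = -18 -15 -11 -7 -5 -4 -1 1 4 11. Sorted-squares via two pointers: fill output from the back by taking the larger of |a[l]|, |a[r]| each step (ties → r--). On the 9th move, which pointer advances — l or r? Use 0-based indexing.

l=0 r=9: |-18|>|11| out[9]=324, l++
l=1 r=9: |-15|>|11| out[8]=225, l++
l=2 r=9: |-11|<=|11| out[7]=121, r--
l=2 r=8: |-11|>|4| out[6]=121, l++
l=3 r=8: |-7|>|4| out[5]=49, l++
l=4 r=8: |-5|>|4| out[4]=25, l++
l=5 r=8: |-4|<=|4| out[3]=16, r--
l=5 r=7: |-4|>|1| out[2]=16, l++
l=6 r=7: |-1|<=|1| out[1]=1, r--

r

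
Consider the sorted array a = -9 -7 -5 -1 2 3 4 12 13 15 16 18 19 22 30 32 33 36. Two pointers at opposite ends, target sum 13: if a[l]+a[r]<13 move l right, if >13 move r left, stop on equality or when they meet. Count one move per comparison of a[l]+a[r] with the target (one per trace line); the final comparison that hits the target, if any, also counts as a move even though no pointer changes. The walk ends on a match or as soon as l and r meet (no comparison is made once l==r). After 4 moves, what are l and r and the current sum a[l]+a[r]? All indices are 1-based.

l=1, r=14, sum=13

l=1 r=18: -9+36=27 >13, r--
l=1 r=17: -9+33=24 >13, r--
l=1 r=16: -9+32=23 >13, r--
l=1 r=15: -9+30=21 >13, r--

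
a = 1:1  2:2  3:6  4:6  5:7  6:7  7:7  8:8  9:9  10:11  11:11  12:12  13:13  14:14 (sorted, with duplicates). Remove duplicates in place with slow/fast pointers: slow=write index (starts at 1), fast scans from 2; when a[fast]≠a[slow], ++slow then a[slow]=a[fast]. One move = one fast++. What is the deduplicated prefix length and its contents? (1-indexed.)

length 10; prefix = [1, 2, 6, 7, 8, 9, 11, 12, 13, 14]

slow=1 fast=2: a[fast]=2≠a[slow]=1 write a[2]=2, slow++,fast++
slow=2 fast=3: a[fast]=6≠a[slow]=2 write a[3]=6, slow++,fast++
slow=3 fast=4: a[fast]=6=a[slow] dup, fast++
slow=3 fast=5: a[fast]=7≠a[slow]=6 write a[4]=7, slow++,fast++
slow=4 fast=6: a[fast]=7=a[slow] dup, fast++
slow=4 fast=7: a[fast]=7=a[slow] dup, fast++
slow=4 fast=8: a[fast]=8≠a[slow]=7 write a[5]=8, slow++,fast++
slow=5 fast=9: a[fast]=9≠a[slow]=8 write a[6]=9, slow++,fast++
slow=6 fast=10: a[fast]=11≠a[slow]=9 write a[7]=11, slow++,fast++
slow=7 fast=11: a[fast]=11=a[slow] dup, fast++
slow=7 fast=12: a[fast]=12≠a[slow]=11 write a[8]=12, slow++,fast++
slow=8 fast=13: a[fast]=13≠a[slow]=12 write a[9]=13, slow++,fast++
slow=9 fast=14: a[fast]=14≠a[slow]=13 write a[10]=14, slow++,fast++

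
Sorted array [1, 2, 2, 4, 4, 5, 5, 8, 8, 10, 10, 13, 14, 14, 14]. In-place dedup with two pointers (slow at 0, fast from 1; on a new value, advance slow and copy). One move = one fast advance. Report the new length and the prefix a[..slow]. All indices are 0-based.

length 8; prefix = [1, 2, 4, 5, 8, 10, 13, 14]

slow=0 fast=1: a[fast]=2≠a[slow]=1 write a[1]=2, slow++,fast++
slow=1 fast=2: a[fast]=2=a[slow] dup, fast++
slow=1 fast=3: a[fast]=4≠a[slow]=2 write a[2]=4, slow++,fast++
slow=2 fast=4: a[fast]=4=a[slow] dup, fast++
slow=2 fast=5: a[fast]=5≠a[slow]=4 write a[3]=5, slow++,fast++
slow=3 fast=6: a[fast]=5=a[slow] dup, fast++
slow=3 fast=7: a[fast]=8≠a[slow]=5 write a[4]=8, slow++,fast++
slow=4 fast=8: a[fast]=8=a[slow] dup, fast++
slow=4 fast=9: a[fast]=10≠a[slow]=8 write a[5]=10, slow++,fast++
slow=5 fast=10: a[fast]=10=a[slow] dup, fast++
slow=5 fast=11: a[fast]=13≠a[slow]=10 write a[6]=13, slow++,fast++
slow=6 fast=12: a[fast]=14≠a[slow]=13 write a[7]=14, slow++,fast++
slow=7 fast=13: a[fast]=14=a[slow] dup, fast++
slow=7 fast=14: a[fast]=14=a[slow] dup, fast++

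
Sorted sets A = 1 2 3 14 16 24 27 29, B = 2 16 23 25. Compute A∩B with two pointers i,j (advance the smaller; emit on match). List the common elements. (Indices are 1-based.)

[i=1,j=1] 1<2 → i++
[i=2,j=1] 2==2 emit → i++,j++
[i=3,j=2] 3<16 → i++
[i=4,j=2] 14<16 → i++
[i=5,j=2] 16==16 emit → i++,j++
[i=6,j=3] 24>23 → j++
[i=6,j=4] 24<25 → i++
[i=7,j=4] 27>25 → j++

intersection = [2, 16]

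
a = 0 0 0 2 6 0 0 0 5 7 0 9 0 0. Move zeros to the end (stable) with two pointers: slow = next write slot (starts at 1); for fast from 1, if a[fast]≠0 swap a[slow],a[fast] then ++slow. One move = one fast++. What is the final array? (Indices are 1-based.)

(s=1,f=1) a[fast]=0 → fast++
(s=1,f=2) a[fast]=0 → fast++
(s=1,f=3) a[fast]=0 → fast++
(s=1,f=4) a[fast]=2≠0 swap→a[1]=2 → slow++,fast++
(s=2,f=5) a[fast]=6≠0 swap→a[2]=6 → slow++,fast++
(s=3,f=6) a[fast]=0 → fast++
(s=3,f=7) a[fast]=0 → fast++
(s=3,f=8) a[fast]=0 → fast++
(s=3,f=9) a[fast]=5≠0 swap→a[3]=5 → slow++,fast++
(s=4,f=10) a[fast]=7≠0 swap→a[4]=7 → slow++,fast++
(s=5,f=11) a[fast]=0 → fast++
(s=5,f=12) a[fast]=9≠0 swap→a[5]=9 → slow++,fast++
(s=6,f=13) a[fast]=0 → fast++
(s=6,f=14) a[fast]=0 → fast++

[2, 6, 5, 7, 9, 0, 0, 0, 0, 0, 0, 0, 0, 0]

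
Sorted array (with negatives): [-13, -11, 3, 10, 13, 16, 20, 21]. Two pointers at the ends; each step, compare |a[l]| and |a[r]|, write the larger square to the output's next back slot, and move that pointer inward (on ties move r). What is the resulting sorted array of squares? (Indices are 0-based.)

[9, 100, 121, 169, 169, 256, 400, 441]

[0,7] |-13|<=|21| out[7]=441 → r--
[0,6] |-13|<=|20| out[6]=400 → r--
[0,5] |-13|<=|16| out[5]=256 → r--
[0,4] |-13|<=|13| out[4]=169 → r--
[0,3] |-13|>|10| out[3]=169 → l++
[1,3] |-11|>|10| out[2]=121 → l++
[2,3] |3|<=|10| out[1]=100 → r--
[2,2] |3|<=|3| out[0]=9 → r--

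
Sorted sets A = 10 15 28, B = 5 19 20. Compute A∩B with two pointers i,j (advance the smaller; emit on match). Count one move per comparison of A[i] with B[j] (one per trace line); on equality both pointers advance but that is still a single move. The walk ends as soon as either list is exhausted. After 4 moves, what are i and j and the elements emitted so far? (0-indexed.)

i=2, j=2, emitted=[]

[i=0,j=0] 10>5 → j++
[i=0,j=1] 10<19 → i++
[i=1,j=1] 15<19 → i++
[i=2,j=1] 28>19 → j++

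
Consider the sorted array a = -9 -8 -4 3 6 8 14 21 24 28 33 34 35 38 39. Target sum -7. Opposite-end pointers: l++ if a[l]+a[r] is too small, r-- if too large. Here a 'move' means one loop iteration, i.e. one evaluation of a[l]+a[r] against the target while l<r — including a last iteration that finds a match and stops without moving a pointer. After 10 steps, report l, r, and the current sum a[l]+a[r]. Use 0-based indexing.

[0,14] -9+39=30 >-7 → r--
[0,13] -9+38=29 >-7 → r--
[0,12] -9+35=26 >-7 → r--
[0,11] -9+34=25 >-7 → r--
[0,10] -9+33=24 >-7 → r--
[0,9] -9+28=19 >-7 → r--
[0,8] -9+24=15 >-7 → r--
[0,7] -9+21=12 >-7 → r--
[0,6] -9+14=5 >-7 → r--
[0,5] -9+8=-1 >-7 → r--

l=0, r=4, sum=-3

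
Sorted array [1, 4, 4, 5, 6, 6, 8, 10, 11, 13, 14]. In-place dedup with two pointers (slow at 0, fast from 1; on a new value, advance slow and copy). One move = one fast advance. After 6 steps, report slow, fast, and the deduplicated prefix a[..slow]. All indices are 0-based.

slow=4, fast=7, prefix=[1, 4, 5, 6, 8]

(s=0,f=1) a[fast]=4≠a[slow]=1 write a[1]=4 → slow++,fast++
(s=1,f=2) a[fast]=4=a[slow] dup → fast++
(s=1,f=3) a[fast]=5≠a[slow]=4 write a[2]=5 → slow++,fast++
(s=2,f=4) a[fast]=6≠a[slow]=5 write a[3]=6 → slow++,fast++
(s=3,f=5) a[fast]=6=a[slow] dup → fast++
(s=3,f=6) a[fast]=8≠a[slow]=6 write a[4]=8 → slow++,fast++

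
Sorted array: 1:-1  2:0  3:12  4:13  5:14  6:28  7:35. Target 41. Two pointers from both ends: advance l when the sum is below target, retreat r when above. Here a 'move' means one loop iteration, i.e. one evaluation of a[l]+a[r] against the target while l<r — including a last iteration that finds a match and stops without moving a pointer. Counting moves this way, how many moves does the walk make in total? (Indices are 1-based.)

5 moves

[1,7] -1+35=34 <41 → l++
[2,7] 0+35=35 <41 → l++
[3,7] 12+35=47 >41 → r--
[3,6] 12+28=40 <41 → l++
[4,6] 13+28=41 → found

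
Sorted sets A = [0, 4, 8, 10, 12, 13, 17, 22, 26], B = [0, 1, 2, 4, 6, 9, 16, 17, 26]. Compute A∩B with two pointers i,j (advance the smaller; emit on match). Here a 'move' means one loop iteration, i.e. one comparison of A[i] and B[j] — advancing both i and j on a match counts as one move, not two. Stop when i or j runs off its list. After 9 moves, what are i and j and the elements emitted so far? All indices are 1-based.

i=6, j=7, emitted=[0, 4]

[i=1,j=1] 0==0 emit → i++,j++
[i=2,j=2] 4>1 → j++
[i=2,j=3] 4>2 → j++
[i=2,j=4] 4==4 emit → i++,j++
[i=3,j=5] 8>6 → j++
[i=3,j=6] 8<9 → i++
[i=4,j=6] 10>9 → j++
[i=4,j=7] 10<16 → i++
[i=5,j=7] 12<16 → i++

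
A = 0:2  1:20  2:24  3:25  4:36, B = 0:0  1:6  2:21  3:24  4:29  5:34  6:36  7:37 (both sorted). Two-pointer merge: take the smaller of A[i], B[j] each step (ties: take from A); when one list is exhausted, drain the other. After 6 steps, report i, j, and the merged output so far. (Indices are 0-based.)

i=3, j=3, merged so far=[0, 2, 6, 20, 21, 24]

i=0 j=0: A[i]=2>B[j]=0 take 0, j++
i=0 j=1: A[i]=2<=B[j]=6 take 2, i++
i=1 j=1: A[i]=20>B[j]=6 take 6, j++
i=1 j=2: A[i]=20<=B[j]=21 take 20, i++
i=2 j=2: A[i]=24>B[j]=21 take 21, j++
i=2 j=3: A[i]=24<=B[j]=24 take 24, i++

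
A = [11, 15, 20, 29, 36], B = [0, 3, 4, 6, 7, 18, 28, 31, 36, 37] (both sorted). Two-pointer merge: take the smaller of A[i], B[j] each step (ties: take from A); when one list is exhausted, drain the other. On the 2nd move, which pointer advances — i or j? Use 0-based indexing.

j

[i=0,j=0] A[i]=11>B[j]=0 take 0 → j++
[i=0,j=1] A[i]=11>B[j]=3 take 3 → j++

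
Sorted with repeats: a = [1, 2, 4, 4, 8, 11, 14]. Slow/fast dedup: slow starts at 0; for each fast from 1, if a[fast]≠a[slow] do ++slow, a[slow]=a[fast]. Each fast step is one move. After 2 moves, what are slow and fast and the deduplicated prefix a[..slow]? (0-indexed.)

(s=0,f=1) a[fast]=2≠a[slow]=1 write a[1]=2 → slow++,fast++
(s=1,f=2) a[fast]=4≠a[slow]=2 write a[2]=4 → slow++,fast++

slow=2, fast=3, prefix=[1, 2, 4]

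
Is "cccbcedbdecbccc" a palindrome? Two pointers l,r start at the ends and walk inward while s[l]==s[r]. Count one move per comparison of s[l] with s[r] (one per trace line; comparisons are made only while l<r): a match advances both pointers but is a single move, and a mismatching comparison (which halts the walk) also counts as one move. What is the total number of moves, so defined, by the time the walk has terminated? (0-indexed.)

[0,14] 'c'=='c' → l++,r--
[1,13] 'c'=='c' → l++,r--
[2,12] 'c'=='c' → l++,r--
[3,11] 'b'=='b' → l++,r--
[4,10] 'c'=='c' → l++,r--
[5,9] 'e'=='e' → l++,r--
[6,8] 'd'=='d' → l++,r--

7 moves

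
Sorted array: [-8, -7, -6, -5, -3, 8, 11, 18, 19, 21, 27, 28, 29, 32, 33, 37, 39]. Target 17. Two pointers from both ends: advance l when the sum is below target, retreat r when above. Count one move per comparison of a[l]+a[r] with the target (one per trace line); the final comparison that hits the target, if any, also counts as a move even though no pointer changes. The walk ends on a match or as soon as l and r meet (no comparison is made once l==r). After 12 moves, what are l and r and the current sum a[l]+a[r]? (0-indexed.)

[0,16] -8+39=31 >17 → r--
[0,15] -8+37=29 >17 → r--
[0,14] -8+33=25 >17 → r--
[0,13] -8+32=24 >17 → r--
[0,12] -8+29=21 >17 → r--
[0,11] -8+28=20 >17 → r--
[0,10] -8+27=19 >17 → r--
[0,9] -8+21=13 <17 → l++
[1,9] -7+21=14 <17 → l++
[2,9] -6+21=15 <17 → l++
[3,9] -5+21=16 <17 → l++
[4,9] -3+21=18 >17 → r--

l=4, r=8, sum=16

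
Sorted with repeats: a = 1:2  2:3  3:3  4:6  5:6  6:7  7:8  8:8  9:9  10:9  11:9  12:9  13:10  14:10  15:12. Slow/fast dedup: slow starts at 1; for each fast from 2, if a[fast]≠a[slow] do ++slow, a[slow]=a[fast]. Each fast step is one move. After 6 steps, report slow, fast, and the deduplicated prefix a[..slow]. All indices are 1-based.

slow=1 fast=2: a[fast]=3≠a[slow]=2 write a[2]=3, slow++,fast++
slow=2 fast=3: a[fast]=3=a[slow] dup, fast++
slow=2 fast=4: a[fast]=6≠a[slow]=3 write a[3]=6, slow++,fast++
slow=3 fast=5: a[fast]=6=a[slow] dup, fast++
slow=3 fast=6: a[fast]=7≠a[slow]=6 write a[4]=7, slow++,fast++
slow=4 fast=7: a[fast]=8≠a[slow]=7 write a[5]=8, slow++,fast++

slow=5, fast=8, prefix=[2, 3, 6, 7, 8]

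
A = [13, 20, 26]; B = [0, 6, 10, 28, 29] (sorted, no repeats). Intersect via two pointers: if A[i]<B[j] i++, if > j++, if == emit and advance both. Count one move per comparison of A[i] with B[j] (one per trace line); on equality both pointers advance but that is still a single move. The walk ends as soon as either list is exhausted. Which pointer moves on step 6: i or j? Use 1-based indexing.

i=1 j=1: 13>0, j++
i=1 j=2: 13>6, j++
i=1 j=3: 13>10, j++
i=1 j=4: 13<28, i++
i=2 j=4: 20<28, i++
i=3 j=4: 26<28, i++

i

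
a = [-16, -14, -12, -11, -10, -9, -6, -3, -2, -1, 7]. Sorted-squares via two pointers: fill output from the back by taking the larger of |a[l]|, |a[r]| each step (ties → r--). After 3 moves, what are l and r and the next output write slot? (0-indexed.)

l=3, r=10, next write slot=7

[0,10] |-16|>|7| out[10]=256 → l++
[1,10] |-14|>|7| out[9]=196 → l++
[2,10] |-12|>|7| out[8]=144 → l++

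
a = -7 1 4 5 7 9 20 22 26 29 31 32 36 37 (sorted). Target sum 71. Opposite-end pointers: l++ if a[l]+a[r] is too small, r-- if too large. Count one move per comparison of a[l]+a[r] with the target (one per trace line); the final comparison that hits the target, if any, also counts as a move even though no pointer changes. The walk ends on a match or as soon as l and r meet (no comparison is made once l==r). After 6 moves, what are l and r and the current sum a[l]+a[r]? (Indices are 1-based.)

l=1 r=14: -7+37=30 <71, l++
l=2 r=14: 1+37=38 <71, l++
l=3 r=14: 4+37=41 <71, l++
l=4 r=14: 5+37=42 <71, l++
l=5 r=14: 7+37=44 <71, l++
l=6 r=14: 9+37=46 <71, l++

l=7, r=14, sum=57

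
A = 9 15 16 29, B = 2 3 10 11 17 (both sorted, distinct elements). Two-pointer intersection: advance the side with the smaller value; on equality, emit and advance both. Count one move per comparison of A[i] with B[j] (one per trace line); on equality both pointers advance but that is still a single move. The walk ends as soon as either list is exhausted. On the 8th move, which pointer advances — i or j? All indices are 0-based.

[i=0,j=0] 9>2 → j++
[i=0,j=1] 9>3 → j++
[i=0,j=2] 9<10 → i++
[i=1,j=2] 15>10 → j++
[i=1,j=3] 15>11 → j++
[i=1,j=4] 15<17 → i++
[i=2,j=4] 16<17 → i++
[i=3,j=4] 29>17 → j++

j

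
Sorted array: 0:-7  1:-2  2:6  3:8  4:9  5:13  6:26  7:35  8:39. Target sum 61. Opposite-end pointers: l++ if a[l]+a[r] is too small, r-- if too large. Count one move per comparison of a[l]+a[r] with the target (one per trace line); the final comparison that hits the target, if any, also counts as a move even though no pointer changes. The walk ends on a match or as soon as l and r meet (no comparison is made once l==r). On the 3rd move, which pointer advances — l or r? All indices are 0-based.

l

l=0 r=8: -7+39=32 <61, l++
l=1 r=8: -2+39=37 <61, l++
l=2 r=8: 6+39=45 <61, l++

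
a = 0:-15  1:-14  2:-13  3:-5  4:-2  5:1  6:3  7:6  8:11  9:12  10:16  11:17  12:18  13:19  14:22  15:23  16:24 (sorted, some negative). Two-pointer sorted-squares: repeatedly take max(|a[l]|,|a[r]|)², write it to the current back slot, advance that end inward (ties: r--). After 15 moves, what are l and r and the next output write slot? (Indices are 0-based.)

l=4, r=5, next write slot=1

[0,16] |-15|<=|24| out[16]=576 → r--
[0,15] |-15|<=|23| out[15]=529 → r--
[0,14] |-15|<=|22| out[14]=484 → r--
[0,13] |-15|<=|19| out[13]=361 → r--
[0,12] |-15|<=|18| out[12]=324 → r--
[0,11] |-15|<=|17| out[11]=289 → r--
[0,10] |-15|<=|16| out[10]=256 → r--
[0,9] |-15|>|12| out[9]=225 → l++
[1,9] |-14|>|12| out[8]=196 → l++
[2,9] |-13|>|12| out[7]=169 → l++
[3,9] |-5|<=|12| out[6]=144 → r--
[3,8] |-5|<=|11| out[5]=121 → r--
[3,7] |-5|<=|6| out[4]=36 → r--
[3,6] |-5|>|3| out[3]=25 → l++
[4,6] |-2|<=|3| out[2]=9 → r--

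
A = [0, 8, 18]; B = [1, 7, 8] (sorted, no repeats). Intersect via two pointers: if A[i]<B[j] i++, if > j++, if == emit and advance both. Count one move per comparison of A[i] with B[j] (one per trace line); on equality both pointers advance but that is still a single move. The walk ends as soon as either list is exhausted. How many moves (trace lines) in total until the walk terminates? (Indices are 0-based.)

4 moves

[i=0,j=0] 0<1 → i++
[i=1,j=0] 8>1 → j++
[i=1,j=1] 8>7 → j++
[i=1,j=2] 8==8 emit → i++,j++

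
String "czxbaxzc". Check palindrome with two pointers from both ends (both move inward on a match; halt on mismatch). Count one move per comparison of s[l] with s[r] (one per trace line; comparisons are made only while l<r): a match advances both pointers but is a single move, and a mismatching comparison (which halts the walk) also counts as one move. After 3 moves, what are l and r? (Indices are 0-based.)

l=3, r=4

[0,7] 'c'=='c' → l++,r--
[1,6] 'z'=='z' → l++,r--
[2,5] 'x'=='x' → l++,r--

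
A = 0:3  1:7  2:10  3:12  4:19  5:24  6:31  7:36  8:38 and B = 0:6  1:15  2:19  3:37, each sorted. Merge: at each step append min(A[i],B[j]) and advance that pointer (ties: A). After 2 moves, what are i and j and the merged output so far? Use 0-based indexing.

i=1, j=1, merged so far=[3, 6]

[i=0,j=0] A[i]=3<=B[j]=6 take 3 → i++
[i=1,j=0] A[i]=7>B[j]=6 take 6 → j++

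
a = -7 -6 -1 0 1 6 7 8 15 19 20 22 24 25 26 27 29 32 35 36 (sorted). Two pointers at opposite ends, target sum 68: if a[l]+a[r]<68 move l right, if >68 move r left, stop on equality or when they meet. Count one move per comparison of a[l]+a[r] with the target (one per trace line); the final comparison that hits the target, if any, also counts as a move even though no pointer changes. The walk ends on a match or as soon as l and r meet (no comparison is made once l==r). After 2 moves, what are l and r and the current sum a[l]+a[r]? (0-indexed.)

l=2, r=19, sum=35

[0,19] -7+36=29 <68 → l++
[1,19] -6+36=30 <68 → l++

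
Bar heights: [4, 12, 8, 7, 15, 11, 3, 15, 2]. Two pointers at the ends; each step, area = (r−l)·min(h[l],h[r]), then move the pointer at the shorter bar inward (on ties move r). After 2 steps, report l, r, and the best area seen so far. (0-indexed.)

l=0 r=8: min(4,2)*8=16 best=16 *, r--
l=0 r=7: min(4,15)*7=28 best=28 *, l++

l=1, r=7, best area=28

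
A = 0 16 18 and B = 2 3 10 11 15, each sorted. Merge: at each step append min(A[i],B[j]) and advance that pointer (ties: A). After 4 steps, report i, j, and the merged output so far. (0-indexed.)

i=0 j=0: A[i]=0<=B[j]=2 take 0, i++
i=1 j=0: A[i]=16>B[j]=2 take 2, j++
i=1 j=1: A[i]=16>B[j]=3 take 3, j++
i=1 j=2: A[i]=16>B[j]=10 take 10, j++

i=1, j=3, merged so far=[0, 2, 3, 10]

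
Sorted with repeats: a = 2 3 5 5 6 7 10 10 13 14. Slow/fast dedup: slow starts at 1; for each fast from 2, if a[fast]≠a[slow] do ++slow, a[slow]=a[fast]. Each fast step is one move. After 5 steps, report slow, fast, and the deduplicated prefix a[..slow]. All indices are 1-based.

(s=1,f=2) a[fast]=3≠a[slow]=2 write a[2]=3 → slow++,fast++
(s=2,f=3) a[fast]=5≠a[slow]=3 write a[3]=5 → slow++,fast++
(s=3,f=4) a[fast]=5=a[slow] dup → fast++
(s=3,f=5) a[fast]=6≠a[slow]=5 write a[4]=6 → slow++,fast++
(s=4,f=6) a[fast]=7≠a[slow]=6 write a[5]=7 → slow++,fast++

slow=5, fast=7, prefix=[2, 3, 5, 6, 7]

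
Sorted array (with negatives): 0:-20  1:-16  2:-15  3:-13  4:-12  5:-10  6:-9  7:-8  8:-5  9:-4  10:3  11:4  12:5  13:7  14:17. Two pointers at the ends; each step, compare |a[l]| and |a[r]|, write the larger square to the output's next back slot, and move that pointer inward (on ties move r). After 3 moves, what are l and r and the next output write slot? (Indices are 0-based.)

[0,14] |-20|>|17| out[14]=400 → l++
[1,14] |-16|<=|17| out[13]=289 → r--
[1,13] |-16|>|7| out[12]=256 → l++

l=2, r=13, next write slot=11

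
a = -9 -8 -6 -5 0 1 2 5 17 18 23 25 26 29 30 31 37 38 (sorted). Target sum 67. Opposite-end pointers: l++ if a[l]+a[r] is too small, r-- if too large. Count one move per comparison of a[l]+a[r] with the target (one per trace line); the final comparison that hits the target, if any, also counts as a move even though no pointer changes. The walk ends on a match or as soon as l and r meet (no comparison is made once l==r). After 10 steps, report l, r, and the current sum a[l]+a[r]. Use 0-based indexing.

l=10, r=17, sum=61

[0,17] -9+38=29 <67 → l++
[1,17] -8+38=30 <67 → l++
[2,17] -6+38=32 <67 → l++
[3,17] -5+38=33 <67 → l++
[4,17] 0+38=38 <67 → l++
[5,17] 1+38=39 <67 → l++
[6,17] 2+38=40 <67 → l++
[7,17] 5+38=43 <67 → l++
[8,17] 17+38=55 <67 → l++
[9,17] 18+38=56 <67 → l++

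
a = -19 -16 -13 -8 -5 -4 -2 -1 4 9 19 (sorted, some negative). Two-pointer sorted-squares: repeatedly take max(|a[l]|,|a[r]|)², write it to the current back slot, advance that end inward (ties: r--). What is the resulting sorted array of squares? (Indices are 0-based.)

[0,10] |-19|<=|19| out[10]=361 → r--
[0,9] |-19|>|9| out[9]=361 → l++
[1,9] |-16|>|9| out[8]=256 → l++
[2,9] |-13|>|9| out[7]=169 → l++
[3,9] |-8|<=|9| out[6]=81 → r--
[3,8] |-8|>|4| out[5]=64 → l++
[4,8] |-5|>|4| out[4]=25 → l++
[5,8] |-4|<=|4| out[3]=16 → r--
[5,7] |-4|>|-1| out[2]=16 → l++
[6,7] |-2|>|-1| out[1]=4 → l++
[7,7] |-1|<=|-1| out[0]=1 → r--

[1, 4, 16, 16, 25, 64, 81, 169, 256, 361, 361]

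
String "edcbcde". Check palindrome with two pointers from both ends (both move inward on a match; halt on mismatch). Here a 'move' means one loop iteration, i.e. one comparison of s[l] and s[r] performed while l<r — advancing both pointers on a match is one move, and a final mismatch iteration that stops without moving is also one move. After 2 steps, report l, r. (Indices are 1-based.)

l=3, r=5

l=1 r=7: 'e'=='e', l++,r--
l=2 r=6: 'd'=='d', l++,r--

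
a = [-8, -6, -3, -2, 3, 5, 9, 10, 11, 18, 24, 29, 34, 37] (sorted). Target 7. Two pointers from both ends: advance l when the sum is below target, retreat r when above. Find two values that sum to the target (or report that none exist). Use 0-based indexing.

l=0 r=13: -8+37=29 >7, r--
l=0 r=12: -8+34=26 >7, r--
l=0 r=11: -8+29=21 >7, r--
l=0 r=10: -8+24=16 >7, r--
l=0 r=9: -8+18=10 >7, r--
l=0 r=8: -8+11=3 <7, l++
l=1 r=8: -6+11=5 <7, l++
l=2 r=8: -3+11=8 >7, r--
l=2 r=7: -3+10=7, found

(-3, 10)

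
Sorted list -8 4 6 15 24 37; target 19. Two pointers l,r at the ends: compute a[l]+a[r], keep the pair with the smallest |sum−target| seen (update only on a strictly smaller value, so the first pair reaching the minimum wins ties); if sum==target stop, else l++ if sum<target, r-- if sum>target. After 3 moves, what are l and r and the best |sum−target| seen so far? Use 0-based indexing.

[0,5] -8+37=29 d=10 * → r--
[0,4] -8+24=16 d=3 * → l++
[1,4] 4+24=28 d=9 → r--

l=1, r=3, best |Δ|=3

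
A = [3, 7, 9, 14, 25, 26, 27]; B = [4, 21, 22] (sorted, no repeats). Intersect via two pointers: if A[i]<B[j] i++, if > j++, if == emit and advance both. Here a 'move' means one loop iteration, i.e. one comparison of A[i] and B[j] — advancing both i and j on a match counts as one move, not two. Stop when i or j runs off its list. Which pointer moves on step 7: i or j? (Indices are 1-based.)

j

[i=1,j=1] 3<4 → i++
[i=2,j=1] 7>4 → j++
[i=2,j=2] 7<21 → i++
[i=3,j=2] 9<21 → i++
[i=4,j=2] 14<21 → i++
[i=5,j=2] 25>21 → j++
[i=5,j=3] 25>22 → j++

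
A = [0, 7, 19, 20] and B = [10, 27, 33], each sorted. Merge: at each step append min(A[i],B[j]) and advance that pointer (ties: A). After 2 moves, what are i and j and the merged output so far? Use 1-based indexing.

i=3, j=1, merged so far=[0, 7]

[i=1,j=1] A[i]=0<=B[j]=10 take 0 → i++
[i=2,j=1] A[i]=7<=B[j]=10 take 7 → i++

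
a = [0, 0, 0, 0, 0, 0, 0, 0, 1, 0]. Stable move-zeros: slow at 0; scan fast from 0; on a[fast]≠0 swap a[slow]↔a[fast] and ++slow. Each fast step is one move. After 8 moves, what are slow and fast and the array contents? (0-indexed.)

slow=0 fast=0: a[fast]=0, fast++
slow=0 fast=1: a[fast]=0, fast++
slow=0 fast=2: a[fast]=0, fast++
slow=0 fast=3: a[fast]=0, fast++
slow=0 fast=4: a[fast]=0, fast++
slow=0 fast=5: a[fast]=0, fast++
slow=0 fast=6: a[fast]=0, fast++
slow=0 fast=7: a[fast]=0, fast++

slow=0, fast=8, a=[0, 0, 0, 0, 0, 0, 0, 0, 1, 0]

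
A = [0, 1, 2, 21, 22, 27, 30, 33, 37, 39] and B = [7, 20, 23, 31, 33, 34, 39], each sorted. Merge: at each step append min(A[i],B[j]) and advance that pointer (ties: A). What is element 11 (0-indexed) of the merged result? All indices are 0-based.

merged[11] = 33

i=0 j=0: A[i]=0<=B[j]=7 take 0, i++
i=1 j=0: A[i]=1<=B[j]=7 take 1, i++
i=2 j=0: A[i]=2<=B[j]=7 take 2, i++
i=3 j=0: A[i]=21>B[j]=7 take 7, j++
i=3 j=1: A[i]=21>B[j]=20 take 20, j++
i=3 j=2: A[i]=21<=B[j]=23 take 21, i++
i=4 j=2: A[i]=22<=B[j]=23 take 22, i++
i=5 j=2: A[i]=27>B[j]=23 take 23, j++
i=5 j=3: A[i]=27<=B[j]=31 take 27, i++
i=6 j=3: A[i]=30<=B[j]=31 take 30, i++
i=7 j=3: A[i]=33>B[j]=31 take 31, j++
i=7 j=4: A[i]=33<=B[j]=33 take 33, i++
i=8 j=4: A[i]=37>B[j]=33 take 33, j++
i=8 j=5: A[i]=37>B[j]=34 take 34, j++
i=8 j=6: A[i]=37<=B[j]=39 take 37, i++
i=9 j=6: A[i]=39<=B[j]=39 take 39, i++
i=10 j=6: A done, take B[j]=39, j++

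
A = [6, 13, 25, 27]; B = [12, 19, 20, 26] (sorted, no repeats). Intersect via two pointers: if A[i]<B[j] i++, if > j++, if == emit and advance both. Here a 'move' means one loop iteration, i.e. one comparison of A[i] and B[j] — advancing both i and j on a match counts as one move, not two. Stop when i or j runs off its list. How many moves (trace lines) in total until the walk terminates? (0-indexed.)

7 moves

i=0 j=0: 6<12, i++
i=1 j=0: 13>12, j++
i=1 j=1: 13<19, i++
i=2 j=1: 25>19, j++
i=2 j=2: 25>20, j++
i=2 j=3: 25<26, i++
i=3 j=3: 27>26, j++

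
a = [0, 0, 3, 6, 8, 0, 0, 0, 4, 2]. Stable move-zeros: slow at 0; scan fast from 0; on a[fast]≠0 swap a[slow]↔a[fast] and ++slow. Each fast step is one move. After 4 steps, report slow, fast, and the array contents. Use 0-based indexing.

slow=0 fast=0: a[fast]=0, fast++
slow=0 fast=1: a[fast]=0, fast++
slow=0 fast=2: a[fast]=3≠0 swap→a[0]=3, slow++,fast++
slow=1 fast=3: a[fast]=6≠0 swap→a[1]=6, slow++,fast++

slow=2, fast=4, a=[3, 6, 0, 0, 8, 0, 0, 0, 4, 2]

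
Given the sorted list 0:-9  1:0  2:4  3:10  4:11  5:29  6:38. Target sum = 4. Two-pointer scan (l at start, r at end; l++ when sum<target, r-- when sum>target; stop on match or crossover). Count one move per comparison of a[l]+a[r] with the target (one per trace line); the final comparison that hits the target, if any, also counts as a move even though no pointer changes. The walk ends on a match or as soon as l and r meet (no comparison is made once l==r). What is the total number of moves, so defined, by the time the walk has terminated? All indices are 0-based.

6 moves

l=0 r=6: -9+38=29 >4, r--
l=0 r=5: -9+29=20 >4, r--
l=0 r=4: -9+11=2 <4, l++
l=1 r=4: 0+11=11 >4, r--
l=1 r=3: 0+10=10 >4, r--
l=1 r=2: 0+4=4, found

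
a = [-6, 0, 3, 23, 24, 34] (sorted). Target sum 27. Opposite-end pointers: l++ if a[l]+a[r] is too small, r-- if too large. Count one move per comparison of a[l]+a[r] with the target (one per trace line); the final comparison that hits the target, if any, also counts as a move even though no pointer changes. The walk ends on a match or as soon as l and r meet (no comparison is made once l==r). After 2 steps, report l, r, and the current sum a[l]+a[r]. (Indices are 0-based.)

[0,5] -6+34=28 >27 → r--
[0,4] -6+24=18 <27 → l++

l=1, r=4, sum=24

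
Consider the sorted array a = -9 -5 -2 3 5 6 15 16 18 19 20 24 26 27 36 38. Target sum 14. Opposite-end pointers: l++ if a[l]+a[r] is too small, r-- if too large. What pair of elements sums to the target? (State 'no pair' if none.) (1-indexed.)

[1,16] -9+38=29 >14 → r--
[1,15] -9+36=27 >14 → r--
[1,14] -9+27=18 >14 → r--
[1,13] -9+26=17 >14 → r--
[1,12] -9+24=15 >14 → r--
[1,11] -9+20=11 <14 → l++
[2,11] -5+20=15 >14 → r--
[2,10] -5+19=14 → found

(-5, 19)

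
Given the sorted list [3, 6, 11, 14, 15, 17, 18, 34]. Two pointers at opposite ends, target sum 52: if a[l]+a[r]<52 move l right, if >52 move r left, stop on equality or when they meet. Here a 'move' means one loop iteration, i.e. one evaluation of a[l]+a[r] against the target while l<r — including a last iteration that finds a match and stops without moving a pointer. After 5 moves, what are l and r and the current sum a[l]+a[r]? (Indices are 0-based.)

l=5, r=7, sum=51

[0,7] 3+34=37 <52 → l++
[1,7] 6+34=40 <52 → l++
[2,7] 11+34=45 <52 → l++
[3,7] 14+34=48 <52 → l++
[4,7] 15+34=49 <52 → l++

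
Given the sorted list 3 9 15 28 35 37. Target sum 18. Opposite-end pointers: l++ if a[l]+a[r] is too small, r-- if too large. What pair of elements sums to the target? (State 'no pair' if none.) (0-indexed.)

l=0 r=5: 3+37=40 >18, r--
l=0 r=4: 3+35=38 >18, r--
l=0 r=3: 3+28=31 >18, r--
l=0 r=2: 3+15=18, found

(3, 15)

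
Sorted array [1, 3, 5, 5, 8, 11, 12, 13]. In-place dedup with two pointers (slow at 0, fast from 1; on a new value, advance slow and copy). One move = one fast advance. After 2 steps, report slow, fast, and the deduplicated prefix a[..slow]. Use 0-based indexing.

slow=0 fast=1: a[fast]=3≠a[slow]=1 write a[1]=3, slow++,fast++
slow=1 fast=2: a[fast]=5≠a[slow]=3 write a[2]=5, slow++,fast++

slow=2, fast=3, prefix=[1, 3, 5]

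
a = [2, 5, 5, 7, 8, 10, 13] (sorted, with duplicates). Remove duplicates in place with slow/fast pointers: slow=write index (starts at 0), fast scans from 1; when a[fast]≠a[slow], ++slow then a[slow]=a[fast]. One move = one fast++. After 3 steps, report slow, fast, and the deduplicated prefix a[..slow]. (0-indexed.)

slow=0 fast=1: a[fast]=5≠a[slow]=2 write a[1]=5, slow++,fast++
slow=1 fast=2: a[fast]=5=a[slow] dup, fast++
slow=1 fast=3: a[fast]=7≠a[slow]=5 write a[2]=7, slow++,fast++

slow=2, fast=4, prefix=[2, 5, 7]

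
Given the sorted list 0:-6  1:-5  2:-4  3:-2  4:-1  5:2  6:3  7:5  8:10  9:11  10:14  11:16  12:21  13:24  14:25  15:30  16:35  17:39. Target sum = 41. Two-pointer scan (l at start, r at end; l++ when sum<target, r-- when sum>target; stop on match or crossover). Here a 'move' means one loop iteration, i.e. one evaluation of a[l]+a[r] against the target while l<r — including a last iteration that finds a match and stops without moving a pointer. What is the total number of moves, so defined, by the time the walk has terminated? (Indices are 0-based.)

l=0 r=17: -6+39=33 <41, l++
l=1 r=17: -5+39=34 <41, l++
l=2 r=17: -4+39=35 <41, l++
l=3 r=17: -2+39=37 <41, l++
l=4 r=17: -1+39=38 <41, l++
l=5 r=17: 2+39=41, found

6 moves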